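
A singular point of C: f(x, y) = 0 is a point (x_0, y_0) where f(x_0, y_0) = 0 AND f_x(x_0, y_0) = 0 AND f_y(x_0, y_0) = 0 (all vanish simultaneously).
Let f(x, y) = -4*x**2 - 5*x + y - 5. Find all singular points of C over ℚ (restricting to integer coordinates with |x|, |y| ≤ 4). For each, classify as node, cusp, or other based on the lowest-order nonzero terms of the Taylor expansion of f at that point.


No singular points in the scanned grid; C is smooth there.

Compute partial derivatives:
  f_x = -8*x - 5.
  f_y = 1.
f_y = 1 is a nonzero constant, so f_y never vanishes: no point (x, y) can satisfy f = f_x = f_y = 0. In particular no (x, y) ∈ {−4, ..., 4}² is singular; the curve is smooth.


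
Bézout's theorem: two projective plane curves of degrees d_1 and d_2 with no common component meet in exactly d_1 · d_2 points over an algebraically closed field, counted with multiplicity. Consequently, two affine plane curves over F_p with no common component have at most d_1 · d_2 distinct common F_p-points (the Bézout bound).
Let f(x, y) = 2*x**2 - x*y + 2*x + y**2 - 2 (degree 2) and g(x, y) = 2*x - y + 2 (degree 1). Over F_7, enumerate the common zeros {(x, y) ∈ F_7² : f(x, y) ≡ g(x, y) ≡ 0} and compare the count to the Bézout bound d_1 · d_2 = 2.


Common zeros: {(1, 4), (4, 3)}; count = 2; Bézout bound = 2.

deg(f) = 2, deg(g) = 1, so Bézout bound = 2.
Scan x ∈ F_7. For each x, list the y ∈ F_7 with f(x, y) ≡ 0 and those with g(x, y) ≡ 0 (mod 7); the common zeros in that column are the intersection.
  x = 0: f ≡ 0 at y ∈ {3, 4}; g ≡ 0 at y ∈ {2}; common: ∅.
  x = 1: f ≡ 0 at y ∈ {4}; g ≡ 0 at y ∈ {4}; common: {4}.
  x = 2: f ≡ 0 at y ∈ ∅; g ≡ 0 at y ∈ {6}; common: ∅.
  x = 3: f ≡ 0 at y ∈ ∅; g ≡ 0 at y ∈ {1}; common: ∅.
  x = 4: f ≡ 0 at y ∈ {1, 3}; g ≡ 0 at y ∈ {3}; common: {3}.
  x = 5: f ≡ 0 at y ∈ ∅; g ≡ 0 at y ∈ {5}; common: ∅.
  x = 6: f ≡ 0 at y ∈ {1, 5}; g ≡ 0 at y ∈ {0}; common: ∅.
Collecting: common zeros = {(1, 4), (4, 3)}, so the count is 2.
Comparison with the Bézout bound: 2 ≤ 2 = deg(f)·deg(g), as expected for curves with no common component (the bound is attained).


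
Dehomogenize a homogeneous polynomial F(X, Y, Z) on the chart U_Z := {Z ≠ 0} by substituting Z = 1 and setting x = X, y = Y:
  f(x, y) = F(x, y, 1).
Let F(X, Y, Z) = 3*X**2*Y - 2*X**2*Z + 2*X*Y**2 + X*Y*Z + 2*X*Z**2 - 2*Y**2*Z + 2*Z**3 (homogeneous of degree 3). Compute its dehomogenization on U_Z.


f(x, y) = 3*x**2*y - 2*x**2 + 2*x*y**2 + x*y + 2*x - 2*y**2 + 2

On U_Z we set Z = 1. Each monomial c·X^i·Y^j·Z^k in F becomes c·x^i·y^j·1^k = c·x^i·y^j.
Substituting Z = 1: F(X, Y, 1) = 3*x**2*y - 2*x**2 + 2*x*y**2 + x*y + 2*x - 2*y**2 + 2.
Note: deg(f) ≤ deg(F) = 3; strict inequality happens when F is divisible by Z (lost terms).


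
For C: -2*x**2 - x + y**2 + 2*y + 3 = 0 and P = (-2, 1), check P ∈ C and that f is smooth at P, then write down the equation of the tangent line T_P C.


Tangent line at P: 7*x + 4*y + 10 = 0.

Step 1: f(-2, 1) = 0, so P lies on C.
Step 2: partial derivatives
  f_x(x, y) = -4*x - 1, f_y(x, y) = 2*y + 2.
  f_x(P) = 7, f_y(P) = 4 (gradient nonzero, so P is smooth).
Step 3: tangent line at P: 7·(x − -2) + 4·(y − 1) = 0.
Expanding: 7*x + 4*y + 10 = 0.


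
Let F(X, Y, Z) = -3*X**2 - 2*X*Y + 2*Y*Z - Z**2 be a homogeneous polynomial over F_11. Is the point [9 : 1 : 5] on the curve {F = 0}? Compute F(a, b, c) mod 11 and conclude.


F(9,1,5) ≡ 10 (mod 11); P is NOT on the curve.

Evaluate F(9, 1, 5) term-by-term (mod 11).
  -3*X**2 ↦ -3·81·1·1 = -243
  -2*X*Y ↦ -2·9·1·1 = -18
  2*Y*Z ↦ 2·1·1·5 = 10
  -Z**2 ↦ -1·1·1·25 = -25
Sum: F(9, 1, 5) = (-243) + (-18) + (10) + (-25) = -276.
Reducing mod 11: -276 ≡ 10 (mod 11).
Since F(a, b, c) ≡ 10 ≠ 0 (mod 11), P does NOT lie on the curve.


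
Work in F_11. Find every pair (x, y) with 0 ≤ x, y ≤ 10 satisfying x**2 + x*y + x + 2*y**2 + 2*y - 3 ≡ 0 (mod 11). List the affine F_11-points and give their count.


Affine F_11-points: {(2, 3), (2, 6), (5, 3), (5, 10), (6, 8), (6, 10), (7, 4), (7, 8), (10, 1), (10, 4)}; count = 10.

For each of the 121 pairs (x, y) ∈ F_11², evaluate f(x, y) mod 11. Record the zeros.
  x = 0: [0↦8, 1↦1, 2↦9, 3↦10, 4↦4, 5↦2, 6↦4, 7↦10, 8↦9, 9↦1, 10↦8]  zeros at y ∈ ∅
  x = 1: [0↦10, 1↦4, 2↦2, 3↦4, 4↦10, 5↦9, 6↦1, 7↦8, 8↦8, 9↦1, 10↦9]  zeros at y ∈ ∅
  x = 2: [0↦3, 1↦9, 2↦8, 3↦0, 4↦7, 5↦7, 6↦0, 7↦8, 8↦9, 9↦3, 10↦1]  zeros at y ∈ {3, 6}
  x = 3: [0↦9, 1↦5, 2↦5, 3↦9, 4↦6, 5↦7, 6↦1, 7↦10, 8↦1, 9↦7, 10↦6]  zeros at y ∈ ∅
  x = 4: [0↦6, 1↦3, 2↦4, 3↦9, 4↦7, 5↦9, 6↦4, 7↦3, 8↦6, 9↦2, 10↦2]  zeros at y ∈ ∅
  x = 5: [0↦5, 1↦3, 2↦5, 3↦0, 4↦10, 5↦2, 6↦9, 7↦9, 8↦2, 9↦10, 10↦0]  zeros at y ∈ {3, 10}
  x = 6: [0↦6, 1↦5, 2↦8, 3↦4, 4↦4, 5↦8, 6↦5, 7↦6, 8↦0, 9↦9, 10↦0]  zeros at y ∈ {8, 10}
  x = 7: [0↦9, 1↦9, 2↦2, 3↦10, 4↦0, 5↦5, 6↦3, 7↦5, 8↦0, 9↦10, 10↦2]  zeros at y ∈ {4, 8}
  x = 8: [0↦3, 1↦4, 2↦9, 3↦7, 4↦9, 5↦4, 6↦3, 7↦6, 8↦2, 9↦2, 10↦6]  zeros at y ∈ ∅
  x = 9: [0↦10, 1↦1, 2↦7, 3↦6, 4↦9, 5↦5, 6↦5, 7↦9, 8↦6, 9↦7, 10↦1]  zeros at y ∈ ∅
  x = 10: [0↦8, 1↦0, 2↦7, 3↦7, 4↦0, 5↦8, 6↦9, 7↦3, 8↦1, 9↦3, 10↦9]  zeros at y ∈ {1, 4}
Collecting zeros: affine points = {(2, 3), (2, 6), (5, 3), (5, 10), (6, 8), (6, 10), (7, 4), (7, 8), (10, 1), (10, 4)}.
Total count |C(F_11)_aff| = 10.


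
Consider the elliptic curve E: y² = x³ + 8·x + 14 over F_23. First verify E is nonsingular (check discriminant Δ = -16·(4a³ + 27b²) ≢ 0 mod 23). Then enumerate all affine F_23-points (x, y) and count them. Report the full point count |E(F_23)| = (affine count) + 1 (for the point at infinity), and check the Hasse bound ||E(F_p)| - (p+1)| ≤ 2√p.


Affine points = {(1, 0), (4, 8), (4, 15), (5, 8), (5, 15), (6, 5), (6, 18), (10, 6), (10, 17), (14, 8), (14, 15), (15, 6), (15, 17), (16, 11), (16, 12), (17, 7), (17, 16), (20, 3), (20, 20), (21, 6), (21, 17)}; affine count = 21; |E(F_23)| = 22.

Discriminant check: Δ ∝ 4a³ + 27b² = 4·8³ + 27·14² = 4·512 + 27·196 ≡ 3 (mod 23). Nonzero ⇒ E is nonsingular.
For each x ∈ F_23, compute rhs = x³ + 8·x + 14 mod 23, then count y ∈ F_23 with y² ≡ rhs.
  x = 0: rhs = 14, matching y values: none (0 points).
  x = 1: rhs = 0, matching y values: 0 (1 points).
  x = 2: rhs = 15, matching y values: none (0 points).
  x = 3: rhs = 19, matching y values: none (0 points).
  x = 4: rhs = 18, matching y values: 8, 15 (2 points).
  x = 5: rhs = 18, matching y values: 8, 15 (2 points).
  x = 6: rhs = 2, matching y values: 5, 18 (2 points).
  x = 7: rhs = 22, matching y values: none (0 points).
  x = 8: rhs = 15, matching y values: none (0 points).
  x = 9: rhs = 10, matching y values: none (0 points).
  x = 10: rhs = 13, matching y values: 6, 17 (2 points).
  x = 11: rhs = 7, matching y values: none (0 points).
  x = 12: rhs = 21, matching y values: none (0 points).
  x = 13: rhs = 15, matching y values: none (0 points).
  x = 14: rhs = 18, matching y values: 8, 15 (2 points).
  x = 15: rhs = 13, matching y values: 6, 17 (2 points).
  x = 16: rhs = 6, matching y values: 11, 12 (2 points).
  x = 17: rhs = 3, matching y values: 7, 16 (2 points).
  x = 18: rhs = 10, matching y values: none (0 points).
  x = 19: rhs = 10, matching y values: none (0 points).
  x = 20: rhs = 9, matching y values: 3, 20 (2 points).
  x = 21: rhs = 13, matching y values: 6, 17 (2 points).
  x = 22: rhs = 5, matching y values: none (0 points).
Total affine count: 21.
Full point count |E(F_23)| = 21 + 1 = 22.
Hasse bound: |22 − (23+1)| = |-2| = 2 ≤ 2√23 ≈ 9.5917 ✓.


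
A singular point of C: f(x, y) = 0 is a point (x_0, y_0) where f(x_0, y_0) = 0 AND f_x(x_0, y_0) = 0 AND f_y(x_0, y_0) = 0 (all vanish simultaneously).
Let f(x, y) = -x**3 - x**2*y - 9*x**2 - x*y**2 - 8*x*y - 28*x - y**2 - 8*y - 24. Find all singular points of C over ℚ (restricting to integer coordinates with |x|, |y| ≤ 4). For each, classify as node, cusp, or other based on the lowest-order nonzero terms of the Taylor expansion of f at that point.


Singular points: {(-2, -2)}; classification: node.

Compute partial derivatives:
  f_x = -3*x**2 - 2*x*y - 18*x - y**2 - 8*y - 28.
  f_y = -x**2 - 2*x*y - 8*x - 2*y - 8.
Scan x_0 ∈ {−4, ..., 4}. For each x_0, f_y(x_0, y) is a polynomial in y; find its integer roots y ∈ {−4, ..., 4}, then test f_x and f at those candidates.
  x = -4: f_y(-4, y) = 6*y + 8; no integer root y with |y| ≤ 4.
  x = -3: f_y(-3, y) = 4*y + 7; no integer root y with |y| ≤ 4.
  x = -2: f_y(-2, y) = 2*y + 4; vanishes at y ∈ {-2}. (-2, -2): f_x = 0, f = 0 — SINGULAR.
  x = -1: f_y(-1, y) = -1; no integer root y with |y| ≤ 4.
  x = 0: f_y(0, y) = -2*y - 8; vanishes at y ∈ {-4}. (0, -4): f_x = -12 ≠ 0.
  x = 1: f_y(1, y) = -4*y - 17; no integer root y with |y| ≤ 4.
  x = 2: f_y(2, y) = -6*y - 28; no integer root y with |y| ≤ 4.
  x = 3: f_y(3, y) = -8*y - 41; no integer root y with |y| ≤ 4.
  x = 4: f_y(4, y) = -10*y - 56; no integer root y with |y| ≤ 4.
Only singular point on the grid: (-2, -2).
Classify: substitute x = -2 + u, y = -2 + v and expand: f = -u**3 - u**2*v - u**2 - u*v**2 + v**2.
No constant or linear terms (consistent with a singular point). Quadratic part: -u**2 + v**2. Cubic part: -u**3 - u**2*v - u*v**2.
The quadratic part v**2 - u**2 = (v − u)(v + u) splits into two distinct linear factors, so there are two distinct tangent lines y − -2 = ±(x − -2) — this is a node (ordinary double point).
Classification: node.


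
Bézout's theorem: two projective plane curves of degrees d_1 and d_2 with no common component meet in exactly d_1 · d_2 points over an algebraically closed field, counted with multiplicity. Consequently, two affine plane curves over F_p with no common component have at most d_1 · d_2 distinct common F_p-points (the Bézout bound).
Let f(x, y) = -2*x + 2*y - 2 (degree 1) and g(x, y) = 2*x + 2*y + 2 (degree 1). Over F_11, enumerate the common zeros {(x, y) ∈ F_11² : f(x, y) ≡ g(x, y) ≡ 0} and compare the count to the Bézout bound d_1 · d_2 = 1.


Common zeros: {(10, 0)}; count = 1; Bézout bound = 1.

deg(f) = 1, deg(g) = 1, so Bézout bound = 1.
Scan x ∈ F_11. For each x, list the y ∈ F_11 with f(x, y) ≡ 0 and those with g(x, y) ≡ 0 (mod 11); the common zeros in that column are the intersection.
  x = 0: f ≡ 0 at y ∈ {1}; g ≡ 0 at y ∈ {10}; common: ∅.
  x = 1: f ≡ 0 at y ∈ {2}; g ≡ 0 at y ∈ {9}; common: ∅.
  x = 2: f ≡ 0 at y ∈ {3}; g ≡ 0 at y ∈ {8}; common: ∅.
  x = 3: f ≡ 0 at y ∈ {4}; g ≡ 0 at y ∈ {7}; common: ∅.
  x = 4: f ≡ 0 at y ∈ {5}; g ≡ 0 at y ∈ {6}; common: ∅.
  x = 5: f ≡ 0 at y ∈ {6}; g ≡ 0 at y ∈ {5}; common: ∅.
  x = 6: f ≡ 0 at y ∈ {7}; g ≡ 0 at y ∈ {4}; common: ∅.
  x = 7: f ≡ 0 at y ∈ {8}; g ≡ 0 at y ∈ {3}; common: ∅.
  x = 8: f ≡ 0 at y ∈ {9}; g ≡ 0 at y ∈ {2}; common: ∅.
  x = 9: f ≡ 0 at y ∈ {10}; g ≡ 0 at y ∈ {1}; common: ∅.
  x = 10: f ≡ 0 at y ∈ {0}; g ≡ 0 at y ∈ {0}; common: {0}.
Collecting: common zeros = {(10, 0)}, so the count is 1.
Comparison with the Bézout bound: 1 ≤ 1 = deg(f)·deg(g), as expected for curves with no common component (the bound is attained).


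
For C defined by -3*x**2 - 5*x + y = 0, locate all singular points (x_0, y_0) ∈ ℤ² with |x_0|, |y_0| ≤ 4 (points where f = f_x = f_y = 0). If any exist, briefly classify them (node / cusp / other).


No singular points in the scanned grid; C is smooth there.

Compute partial derivatives:
  f_x = -6*x - 5.
  f_y = 1.
f_y = 1 is a nonzero constant, so f_y never vanishes: no point (x, y) can satisfy f = f_x = f_y = 0. In particular no (x, y) ∈ {−4, ..., 4}² is singular; the curve is smooth.


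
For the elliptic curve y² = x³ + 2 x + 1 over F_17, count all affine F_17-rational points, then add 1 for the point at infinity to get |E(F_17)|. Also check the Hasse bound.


Affine points = {(0, 1), (0, 16), (1, 2), (1, 15), (2, 8), (2, 9), (3, 0), (5, 0), (6, 5), (6, 12), (7, 1), (7, 16), (8, 6), (8, 11), (9, 0), (10, 1), (10, 16), (12, 6), (12, 11), (14, 6), (14, 11), (16, 7), (16, 10)}; affine count = 23; |E(F_17)| = 24.

Discriminant check: Δ ∝ 4a³ + 27b² = 4·2³ + 27·1² = 4·8 + 27·1 ≡ 8 (mod 17). Nonzero ⇒ E is nonsingular.
For each x ∈ F_17, compute rhs = x³ + 2·x + 1 mod 17, then count y ∈ F_17 with y² ≡ rhs.
  x = 0: rhs = 1, matching y values: 1, 16 (2 points).
  x = 1: rhs = 4, matching y values: 2, 15 (2 points).
  x = 2: rhs = 13, matching y values: 8, 9 (2 points).
  x = 3: rhs = 0, matching y values: 0 (1 points).
  x = 4: rhs = 5, matching y values: none (0 points).
  x = 5: rhs = 0, matching y values: 0 (1 points).
  x = 6: rhs = 8, matching y values: 5, 12 (2 points).
  x = 7: rhs = 1, matching y values: 1, 16 (2 points).
  x = 8: rhs = 2, matching y values: 6, 11 (2 points).
  x = 9: rhs = 0, matching y values: 0 (1 points).
  x = 10: rhs = 1, matching y values: 1, 16 (2 points).
  x = 11: rhs = 11, matching y values: none (0 points).
  x = 12: rhs = 2, matching y values: 6, 11 (2 points).
  x = 13: rhs = 14, matching y values: none (0 points).
  x = 14: rhs = 2, matching y values: 6, 11 (2 points).
  x = 15: rhs = 6, matching y values: none (0 points).
  x = 16: rhs = 15, matching y values: 7, 10 (2 points).
Total affine count: 23.
Full point count |E(F_17)| = 23 + 1 = 24.
Hasse bound: |24 − (17+1)| = |6| = 6 ≤ 2√17 ≈ 8.2462 ✓.


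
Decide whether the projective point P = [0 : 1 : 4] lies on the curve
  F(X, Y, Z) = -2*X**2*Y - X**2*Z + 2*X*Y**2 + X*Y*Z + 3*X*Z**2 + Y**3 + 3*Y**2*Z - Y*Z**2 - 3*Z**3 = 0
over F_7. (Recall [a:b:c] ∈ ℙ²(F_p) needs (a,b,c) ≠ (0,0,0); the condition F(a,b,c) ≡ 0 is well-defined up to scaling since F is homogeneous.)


F(0,1,4) ≡ 1 (mod 7); P is NOT on the curve.

Evaluate F(0, 1, 4) term-by-term (mod 7).
  -2*X**2*Y ↦ -2·0·1·1 = 0
  -X**2*Z ↦ -1·0·1·4 = 0
  2*X*Y**2 ↦ 2·0·1·1 = 0
  X*Y*Z ↦ 1·0·1·4 = 0
  3*X*Z**2 ↦ 3·0·1·16 = 0
  Y**3 ↦ 1·1·1·1 = 1
  3*Y**2*Z ↦ 3·1·1·4 = 12
  -Y*Z**2 ↦ -1·1·1·16 = -16
  -3*Z**3 ↦ -3·1·1·64 = -192
Sum: F(0, 1, 4) = (0) + (0) + (0) + (0) + (0) + (1) + (12) + (-16) + (-192) = -195.
Reducing mod 7: -195 ≡ 1 (mod 7).
Since F(a, b, c) ≡ 1 ≠ 0 (mod 7), P does NOT lie on the curve.


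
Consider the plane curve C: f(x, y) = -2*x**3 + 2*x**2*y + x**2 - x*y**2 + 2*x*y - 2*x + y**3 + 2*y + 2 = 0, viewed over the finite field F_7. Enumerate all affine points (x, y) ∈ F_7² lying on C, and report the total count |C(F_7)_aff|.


Affine F_7-points: {(0, 2), (0, 3), (1, 3), (2, 0), (2, 2), (3, 0), (4, 2), (5, 1), (5, 5), (5, 6), (6, 0), (6, 3)}; count = 12.

For each of the 49 pairs (x, y) ∈ F_7², evaluate f(x, y) mod 7. Record the zeros.
  x = 0: [0↦2, 1↦5, 2↦0, 3↦0, 4↦4, 5↦4, 6↦6]  zeros at y ∈ {2, 3}
  x = 1: [0↦6, 1↦5, 2↦1, 3↦0, 4↦1, 5↦3, 6↦5]  zeros at y ∈ {3}
  x = 2: [0↦0, 1↦6, 2↦0, 3↦2, 4↦4, 5↦5, 6↦4]  zeros at y ∈ {0, 2}
  x = 3: [0↦0, 1↦3, 2↦6, 3↦1, 4↦1, 5↦5, 6↦5]  zeros at y ∈ {0}
  x = 4: [0↦1, 1↦5, 2↦0, 3↦6, 4↦1, 5↦5, 6↦3]  zeros at y ∈ {2}
  x = 5: [0↦5, 1↦0, 2↦5, 3↦5, 4↦6, 5↦0, 6↦0]  zeros at y ∈ {1, 5, 6}
  x = 6: [0↦0, 1↦4, 2↦2, 3↦0, 4↦4, 5↦6, 6↦5]  zeros at y ∈ {0, 3}
Collecting zeros: affine points = {(0, 2), (0, 3), (1, 3), (2, 0), (2, 2), (3, 0), (4, 2), (5, 1), (5, 5), (5, 6), (6, 0), (6, 3)}.
Total count |C(F_7)_aff| = 12.


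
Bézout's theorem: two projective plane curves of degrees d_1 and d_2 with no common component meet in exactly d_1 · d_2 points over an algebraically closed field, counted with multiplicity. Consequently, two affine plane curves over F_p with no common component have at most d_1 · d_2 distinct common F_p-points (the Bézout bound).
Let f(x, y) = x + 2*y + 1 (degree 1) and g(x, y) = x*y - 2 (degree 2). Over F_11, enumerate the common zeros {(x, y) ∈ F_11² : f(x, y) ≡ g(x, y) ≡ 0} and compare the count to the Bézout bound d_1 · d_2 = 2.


Common zeros: ∅; count = 0; Bézout bound = 2.

deg(f) = 1, deg(g) = 2, so Bézout bound = 2.
Scan x ∈ F_11. For each x, list the y ∈ F_11 with f(x, y) ≡ 0 and those with g(x, y) ≡ 0 (mod 11); the common zeros in that column are the intersection.
  x = 0: f ≡ 0 at y ∈ {5}; g ≡ 0 at y ∈ ∅; common: ∅.
  x = 1: f ≡ 0 at y ∈ {10}; g ≡ 0 at y ∈ {2}; common: ∅.
  x = 2: f ≡ 0 at y ∈ {4}; g ≡ 0 at y ∈ {1}; common: ∅.
  x = 3: f ≡ 0 at y ∈ {9}; g ≡ 0 at y ∈ {8}; common: ∅.
  x = 4: f ≡ 0 at y ∈ {3}; g ≡ 0 at y ∈ {6}; common: ∅.
  x = 5: f ≡ 0 at y ∈ {8}; g ≡ 0 at y ∈ {7}; common: ∅.
  x = 6: f ≡ 0 at y ∈ {2}; g ≡ 0 at y ∈ {4}; common: ∅.
  x = 7: f ≡ 0 at y ∈ {7}; g ≡ 0 at y ∈ {5}; common: ∅.
  x = 8: f ≡ 0 at y ∈ {1}; g ≡ 0 at y ∈ {3}; common: ∅.
  x = 9: f ≡ 0 at y ∈ {6}; g ≡ 0 at y ∈ {10}; common: ∅.
  x = 10: f ≡ 0 at y ∈ {0}; g ≡ 0 at y ∈ {9}; common: ∅.
Collecting: common zeros = ∅, so the count is 0.
Comparison with the Bézout bound: 0 ≤ 2 = deg(f)·deg(g), as expected for curves with no common component (the affine F_11-count falls short of the bound because intersections may lie at infinity, over extension fields, or carry multiplicity).


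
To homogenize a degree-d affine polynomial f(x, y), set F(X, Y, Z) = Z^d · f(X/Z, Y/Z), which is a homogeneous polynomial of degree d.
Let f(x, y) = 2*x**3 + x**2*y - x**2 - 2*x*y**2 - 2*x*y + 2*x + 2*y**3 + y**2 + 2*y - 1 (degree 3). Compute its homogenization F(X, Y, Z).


F(X, Y, Z) = 2*X**3 + X**2*Y - X**2*Z - 2*X*Y**2 - 2*X*Y*Z + 2*X*Z**2 + 2*Y**3 + Y**2*Z + 2*Y*Z**2 - Z**3

deg(f) = 3.
Substitute x = X/Z, y = Y/Z into f, then multiply by Z^3.
  monomial 2·x^3·y^0 ↦ 2·X^3·Y^0·Z^0.
  monomial 1·x^2·y^1 ↦ 1·X^2·Y^1·Z^0.
  monomial -1·x^2·y^0 ↦ -1·X^2·Y^0·Z^1.
  monomial -2·x^1·y^2 ↦ -2·X^1·Y^2·Z^0.
  monomial -2·x^1·y^1 ↦ -2·X^1·Y^1·Z^1.
  monomial 2·x^1·y^0 ↦ 2·X^1·Y^0·Z^2.
  monomial 2·x^0·y^3 ↦ 2·X^0·Y^3·Z^0.
  monomial 1·x^0·y^2 ↦ 1·X^0·Y^2·Z^1.
  monomial 2·x^0·y^1 ↦ 2·X^0·Y^1·Z^2.
  monomial -1·x^0·y^0 ↦ -1·X^0·Y^0·Z^3.
Collecting: F(X, Y, Z) = 2*X**3 + X**2*Y - X**2*Z - 2*X*Y**2 - 2*X*Y*Z + 2*X*Z**2 + 2*Y**3 + Y**2*Z + 2*Y*Z**2 - Z**3.


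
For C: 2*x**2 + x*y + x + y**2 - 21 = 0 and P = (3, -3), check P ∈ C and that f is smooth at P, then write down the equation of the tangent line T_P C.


Tangent line at P: 10*x - 3*y - 39 = 0.

Step 1: f(3, -3) = 0, so P lies on C.
Step 2: partial derivatives
  f_x(x, y) = 4*x + y + 1, f_y(x, y) = x + 2*y.
  f_x(P) = 10, f_y(P) = -3 (gradient nonzero, so P is smooth).
Step 3: tangent line at P: 10·(x − 3) + -3·(y − -3) = 0.
Expanding: 10*x - 3*y - 39 = 0.


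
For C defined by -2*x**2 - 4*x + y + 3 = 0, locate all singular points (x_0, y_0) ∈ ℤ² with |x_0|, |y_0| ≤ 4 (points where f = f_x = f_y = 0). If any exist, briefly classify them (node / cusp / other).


No singular points in the scanned grid; C is smooth there.

Compute partial derivatives:
  f_x = -4*x - 4.
  f_y = 1.
f_y = 1 is a nonzero constant, so f_y never vanishes: no point (x, y) can satisfy f = f_x = f_y = 0. In particular no (x, y) ∈ {−4, ..., 4}² is singular; the curve is smooth.


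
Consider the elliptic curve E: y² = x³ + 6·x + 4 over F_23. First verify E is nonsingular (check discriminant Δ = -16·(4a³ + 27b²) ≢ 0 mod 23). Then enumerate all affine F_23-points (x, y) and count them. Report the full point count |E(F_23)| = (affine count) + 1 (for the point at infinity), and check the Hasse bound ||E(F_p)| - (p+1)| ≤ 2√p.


Affine points = {(0, 2), (0, 21), (2, 1), (2, 22), (3, 7), (3, 16), (4, 0), (6, 7), (6, 16), (8, 9), (8, 14), (10, 11), (10, 12), (13, 5), (13, 18), (14, 7), (14, 16), (19, 10), (19, 13)}; affine count = 19; |E(F_23)| = 20.

Discriminant check: Δ ∝ 4a³ + 27b² = 4·6³ + 27·4² = 4·216 + 27·16 ≡ 8 (mod 23). Nonzero ⇒ E is nonsingular.
For each x ∈ F_23, compute rhs = x³ + 6·x + 4 mod 23, then count y ∈ F_23 with y² ≡ rhs.
  x = 0: rhs = 4, matching y values: 2, 21 (2 points).
  x = 1: rhs = 11, matching y values: none (0 points).
  x = 2: rhs = 1, matching y values: 1, 22 (2 points).
  x = 3: rhs = 3, matching y values: 7, 16 (2 points).
  x = 4: rhs = 0, matching y values: 0 (1 points).
  x = 5: rhs = 21, matching y values: none (0 points).
  x = 6: rhs = 3, matching y values: 7, 16 (2 points).
  x = 7: rhs = 21, matching y values: none (0 points).
  x = 8: rhs = 12, matching y values: 9, 14 (2 points).
  x = 9: rhs = 5, matching y values: none (0 points).
  x = 10: rhs = 6, matching y values: 11, 12 (2 points).
  x = 11: rhs = 21, matching y values: none (0 points).
  x = 12: rhs = 10, matching y values: none (0 points).
  x = 13: rhs = 2, matching y values: 5, 18 (2 points).
  x = 14: rhs = 3, matching y values: 7, 16 (2 points).
  x = 15: rhs = 19, matching y values: none (0 points).
  x = 16: rhs = 10, matching y values: none (0 points).
  x = 17: rhs = 5, matching y values: none (0 points).
  x = 18: rhs = 10, matching y values: none (0 points).
  x = 19: rhs = 8, matching y values: 10, 13 (2 points).
  x = 20: rhs = 5, matching y values: none (0 points).
  x = 21: rhs = 7, matching y values: none (0 points).
  x = 22: rhs = 20, matching y values: none (0 points).
Total affine count: 19.
Full point count |E(F_23)| = 19 + 1 = 20.
Hasse bound: |20 − (23+1)| = |-4| = 4 ≤ 2√23 ≈ 9.5917 ✓.


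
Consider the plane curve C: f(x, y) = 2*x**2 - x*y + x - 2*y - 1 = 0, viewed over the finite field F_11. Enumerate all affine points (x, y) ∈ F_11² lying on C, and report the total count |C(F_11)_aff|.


Affine F_11-points: {(0, 5), (1, 8), (2, 5), (3, 4), (4, 4), (5, 3), (6, 0), (7, 3), (8, 8), (10, 0)}; count = 10.

For each of the 121 pairs (x, y) ∈ F_11², evaluate f(x, y) mod 11. Record the zeros.
  x = 0: [0↦10, 1↦8, 2↦6, 3↦4, 4↦2, 5↦0, 6↦9, 7↦7, 8↦5, 9↦3, 10↦1]  zeros at y ∈ {5}
  x = 1: [0↦2, 1↦10, 2↦7, 3↦4, 4↦1, 5↦9, 6↦6, 7↦3, 8↦0, 9↦8, 10↦5]  zeros at y ∈ {8}
  x = 2: [0↦9, 1↦5, 2↦1, 3↦8, 4↦4, 5↦0, 6↦7, 7↦3, 8↦10, 9↦6, 10↦2]  zeros at y ∈ {5}
  x = 3: [0↦9, 1↦4, 2↦10, 3↦5, 4↦0, 5↦6, 6↦1, 7↦7, 8↦2, 9↦8, 10↦3]  zeros at y ∈ {4}
  x = 4: [0↦2, 1↦7, 2↦1, 3↦6, 4↦0, 5↦5, 6↦10, 7↦4, 8↦9, 9↦3, 10↦8]  zeros at y ∈ {4}
  x = 5: [0↦10, 1↦3, 2↦7, 3↦0, 4↦4, 5↦8, 6↦1, 7↦5, 8↦9, 9↦2, 10↦6]  zeros at y ∈ {3}
  x = 6: [0↦0, 1↦3, 2↦6, 3↦9, 4↦1, 5↦4, 6↦7, 7↦10, 8↦2, 9↦5, 10↦8]  zeros at y ∈ {0}
  x = 7: [0↦5, 1↦7, 2↦9, 3↦0, 4↦2, 5↦4, 6↦6, 7↦8, 8↦10, 9↦1, 10↦3]  zeros at y ∈ {3}
  x = 8: [0↦3, 1↦4, 2↦5, 3↦6, 4↦7, 5↦8, 6↦9, 7↦10, 8↦0, 9↦1, 10↦2]  zeros at y ∈ {8}
  x = 9: [0↦5, 1↦5, 2↦5, 3↦5, 4↦5, 5↦5, 6↦5, 7↦5, 8↦5, 9↦5, 10↦5]  zeros at y ∈ ∅
  x = 10: [0↦0, 1↦10, 2↦9, 3↦8, 4↦7, 5↦6, 6↦5, 7↦4, 8↦3, 9↦2, 10↦1]  zeros at y ∈ {0}
Collecting zeros: affine points = {(0, 5), (1, 8), (2, 5), (3, 4), (4, 4), (5, 3), (6, 0), (7, 3), (8, 8), (10, 0)}.
Total count |C(F_11)_aff| = 10.


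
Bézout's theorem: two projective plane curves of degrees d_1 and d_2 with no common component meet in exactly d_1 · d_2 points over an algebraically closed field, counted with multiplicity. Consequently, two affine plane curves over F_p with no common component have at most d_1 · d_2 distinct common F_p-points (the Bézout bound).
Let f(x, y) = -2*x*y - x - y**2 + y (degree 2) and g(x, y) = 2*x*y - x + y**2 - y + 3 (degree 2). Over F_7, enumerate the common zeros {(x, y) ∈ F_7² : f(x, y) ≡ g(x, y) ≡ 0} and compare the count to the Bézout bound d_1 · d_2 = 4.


Common zeros: ∅; count = 0; Bézout bound = 4.

deg(f) = 2, deg(g) = 2, so Bézout bound = 4.
Scan x ∈ F_7. For each x, list the y ∈ F_7 with f(x, y) ≡ 0 and those with g(x, y) ≡ 0 (mod 7); the common zeros in that column are the intersection.
  x = 0: f ≡ 0 at y ∈ {0, 1}; g ≡ 0 at y ∈ ∅; common: ∅.
  x = 1: f ≡ 0 at y ∈ {2, 4}; g ≡ 0 at y ∈ {3}; common: ∅.
  x = 2: f ≡ 0 at y ∈ {5, 6}; g ≡ 0 at y ∈ ∅; common: ∅.
  x = 3: f ≡ 0 at y ∈ ∅; g ≡ 0 at y ∈ {0, 2}; common: ∅.
  x = 4: f ≡ 0 at y ∈ ∅; g ≡ 0 at y ∈ {1, 6}; common: ∅.
  x = 5: f ≡ 0 at y ∈ ∅; g ≡ 0 at y ∈ ∅; common: ∅.
  x = 6: f ≡ 0 at y ∈ ∅; g ≡ 0 at y ∈ {5}; common: ∅.
Collecting: common zeros = ∅, so the count is 0.
Comparison with the Bézout bound: 0 ≤ 4 = deg(f)·deg(g), as expected for curves with no common component (the affine F_7-count falls short of the bound because intersections may lie at infinity, over extension fields, or carry multiplicity).


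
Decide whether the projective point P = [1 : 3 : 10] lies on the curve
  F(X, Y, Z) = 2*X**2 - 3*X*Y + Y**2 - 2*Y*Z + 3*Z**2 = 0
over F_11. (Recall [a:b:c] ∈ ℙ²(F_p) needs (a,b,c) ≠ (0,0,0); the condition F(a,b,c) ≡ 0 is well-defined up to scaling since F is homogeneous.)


F(1,3,10) ≡ 0 (mod 11); P is on the curve.

Evaluate F(1, 3, 10) term-by-term (mod 11).
  2*X**2 ↦ 2·1·1·1 = 2
  -3*X*Y ↦ -3·1·3·1 = -9
  Y**2 ↦ 1·1·9·1 = 9
  -2*Y*Z ↦ -2·1·3·10 = -60
  3*Z**2 ↦ 3·1·1·100 = 300
Sum: F(1, 3, 10) = (2) + (-9) + (9) + (-60) + (300) = 242.
Reducing mod 11: 242 ≡ 0 (mod 11).
Since F(a, b, c) ≡ 0 (mod 11), P lies on the curve.


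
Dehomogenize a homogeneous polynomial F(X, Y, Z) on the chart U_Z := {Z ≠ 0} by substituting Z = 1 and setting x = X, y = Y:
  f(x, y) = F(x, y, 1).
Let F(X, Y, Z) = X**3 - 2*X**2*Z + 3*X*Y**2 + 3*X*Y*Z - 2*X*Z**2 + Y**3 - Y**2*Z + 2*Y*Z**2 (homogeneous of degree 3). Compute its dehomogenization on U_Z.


f(x, y) = x**3 - 2*x**2 + 3*x*y**2 + 3*x*y - 2*x + y**3 - y**2 + 2*y

On U_Z we set Z = 1. Each monomial c·X^i·Y^j·Z^k in F becomes c·x^i·y^j·1^k = c·x^i·y^j.
Substituting Z = 1: F(X, Y, 1) = x**3 - 2*x**2 + 3*x*y**2 + 3*x*y - 2*x + y**3 - y**2 + 2*y.
Note: deg(f) ≤ deg(F) = 3; strict inequality happens when F is divisible by Z (lost terms).


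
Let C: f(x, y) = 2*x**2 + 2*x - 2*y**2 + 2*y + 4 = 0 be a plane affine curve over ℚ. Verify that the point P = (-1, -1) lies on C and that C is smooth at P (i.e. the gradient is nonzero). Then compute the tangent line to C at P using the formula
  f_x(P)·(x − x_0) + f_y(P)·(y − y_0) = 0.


Tangent line at P: -2*x + 6*y + 4 = 0.

Step 1: f(-1, -1) = 0, so P lies on C.
Step 2: partial derivatives
  f_x(x, y) = 4*x + 2, f_y(x, y) = 2 - 4*y.
  f_x(P) = -2, f_y(P) = 6 (gradient nonzero, so P is smooth).
Step 3: tangent line at P: -2·(x − -1) + 6·(y − -1) = 0.
Expanding: -2*x + 6*y + 4 = 0.


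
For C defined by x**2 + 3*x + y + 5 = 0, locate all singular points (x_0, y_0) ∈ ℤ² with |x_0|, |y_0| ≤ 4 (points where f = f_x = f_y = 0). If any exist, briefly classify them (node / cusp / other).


No singular points in the scanned grid; C is smooth there.

Compute partial derivatives:
  f_x = 2*x + 3.
  f_y = 1.
f_y = 1 is a nonzero constant, so f_y never vanishes: no point (x, y) can satisfy f = f_x = f_y = 0. In particular no (x, y) ∈ {−4, ..., 4}² is singular; the curve is smooth.


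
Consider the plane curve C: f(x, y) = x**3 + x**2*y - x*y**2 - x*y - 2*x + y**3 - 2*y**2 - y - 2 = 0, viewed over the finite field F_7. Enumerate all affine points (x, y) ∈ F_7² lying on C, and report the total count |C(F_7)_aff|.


Affine F_7-points: {(1, 5), (2, 1), (4, 5), (5, 1), (6, 1)}; count = 5.

For each of the 49 pairs (x, y) ∈ F_7², evaluate f(x, y) mod 7. Record the zeros.
  x = 0: [0↦5, 1↦3, 2↦3, 3↦4, 4↦5, 5↦5, 6↦3]  zeros at y ∈ ∅
  x = 1: [0↦4, 1↦1, 2↦5, 3↦1, 4↦2, 5↦0, 6↦1]  zeros at y ∈ {5}
  x = 2: [0↦2, 1↦0, 2↦3, 3↦3, 4↦6, 5↦4, 6↦3]  zeros at y ∈ {1}
  x = 3: [0↦5, 1↦6, 2↦3, 3↦2, 4↦2, 5↦2, 6↦1]  zeros at y ∈ ∅
  x = 4: [0↦5, 1↦4, 2↦4, 3↦4, 4↦3, 5↦0, 6↦1]  zeros at y ∈ {5}
  x = 5: [0↦1, 1↦0, 2↦5, 3↦1, 4↦1, 5↦4, 6↦2]  zeros at y ∈ {1}
  x = 6: [0↦6, 1↦0, 2↦5, 3↦6, 4↦2, 5↦6, 6↦3]  zeros at y ∈ {1}
Collecting zeros: affine points = {(1, 5), (2, 1), (4, 5), (5, 1), (6, 1)}.
Total count |C(F_7)_aff| = 5.


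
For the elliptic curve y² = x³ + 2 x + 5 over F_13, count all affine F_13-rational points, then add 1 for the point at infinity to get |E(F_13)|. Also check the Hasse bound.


Affine points = {(2, 2), (2, 11), (3, 5), (3, 8), (4, 5), (4, 8), (5, 6), (5, 7), (6, 5), (6, 8), (8, 0)}; affine count = 11; |E(F_13)| = 12.

Discriminant check: Δ ∝ 4a³ + 27b² = 4·2³ + 27·5² = 4·8 + 27·25 ≡ 5 (mod 13). Nonzero ⇒ E is nonsingular.
For each x ∈ F_13, compute rhs = x³ + 2·x + 5 mod 13, then count y ∈ F_13 with y² ≡ rhs.
  x = 0: rhs = 5, matching y values: none (0 points).
  x = 1: rhs = 8, matching y values: none (0 points).
  x = 2: rhs = 4, matching y values: 2, 11 (2 points).
  x = 3: rhs = 12, matching y values: 5, 8 (2 points).
  x = 4: rhs = 12, matching y values: 5, 8 (2 points).
  x = 5: rhs = 10, matching y values: 6, 7 (2 points).
  x = 6: rhs = 12, matching y values: 5, 8 (2 points).
  x = 7: rhs = 11, matching y values: none (0 points).
  x = 8: rhs = 0, matching y values: 0 (1 points).
  x = 9: rhs = 11, matching y values: none (0 points).
  x = 10: rhs = 11, matching y values: none (0 points).
  x = 11: rhs = 6, matching y values: none (0 points).
  x = 12: rhs = 2, matching y values: none (0 points).
Total affine count: 11.
Full point count |E(F_13)| = 11 + 1 = 12.
Hasse bound: |12 − (13+1)| = |-2| = 2 ≤ 2√13 ≈ 7.2111 ✓.


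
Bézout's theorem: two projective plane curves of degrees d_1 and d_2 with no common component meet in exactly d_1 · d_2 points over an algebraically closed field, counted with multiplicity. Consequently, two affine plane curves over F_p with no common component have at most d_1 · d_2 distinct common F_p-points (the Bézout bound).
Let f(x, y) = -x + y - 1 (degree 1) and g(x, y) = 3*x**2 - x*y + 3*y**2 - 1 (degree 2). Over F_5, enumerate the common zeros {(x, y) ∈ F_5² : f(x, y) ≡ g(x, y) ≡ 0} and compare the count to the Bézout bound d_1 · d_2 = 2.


Common zeros: ∅; count = 0; Bézout bound = 2.

deg(f) = 1, deg(g) = 2, so Bézout bound = 2.
Scan x ∈ F_5. For each x, list the y ∈ F_5 with f(x, y) ≡ 0 and those with g(x, y) ≡ 0 (mod 5); the common zeros in that column are the intersection.
  x = 0: f ≡ 0 at y ∈ {1}; g ≡ 0 at y ∈ ∅; common: ∅.
  x = 1: f ≡ 0 at y ∈ {2}; g ≡ 0 at y ∈ ∅; common: ∅.
  x = 2: f ≡ 0 at y ∈ {3}; g ≡ 0 at y ∈ ∅; common: ∅.
  x = 3: f ≡ 0 at y ∈ {4}; g ≡ 0 at y ∈ ∅; common: ∅.
  x = 4: f ≡ 0 at y ∈ {0}; g ≡ 0 at y ∈ ∅; common: ∅.
Collecting: common zeros = ∅, so the count is 0.
Comparison with the Bézout bound: 0 ≤ 2 = deg(f)·deg(g), as expected for curves with no common component (the affine F_5-count falls short of the bound because intersections may lie at infinity, over extension fields, or carry multiplicity).


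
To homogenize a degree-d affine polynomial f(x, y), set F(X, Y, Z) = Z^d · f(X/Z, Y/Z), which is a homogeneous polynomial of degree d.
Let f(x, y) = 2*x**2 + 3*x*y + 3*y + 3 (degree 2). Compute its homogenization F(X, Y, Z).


F(X, Y, Z) = 2*X**2 + 3*X*Y + 3*Y*Z + 3*Z**2

deg(f) = 2.
Substitute x = X/Z, y = Y/Z into f, then multiply by Z^2.
  monomial 2·x^2·y^0 ↦ 2·X^2·Y^0·Z^0.
  monomial 3·x^1·y^1 ↦ 3·X^1·Y^1·Z^0.
  monomial 3·x^0·y^1 ↦ 3·X^0·Y^1·Z^1.
  monomial 3·x^0·y^0 ↦ 3·X^0·Y^0·Z^2.
Collecting: F(X, Y, Z) = 2*X**2 + 3*X*Y + 3*Y*Z + 3*Z**2.


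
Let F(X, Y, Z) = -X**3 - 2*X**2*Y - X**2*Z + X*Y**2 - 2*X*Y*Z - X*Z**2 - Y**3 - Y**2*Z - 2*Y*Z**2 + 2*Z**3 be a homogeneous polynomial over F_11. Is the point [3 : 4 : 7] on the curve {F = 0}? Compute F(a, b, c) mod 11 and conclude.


F(3,4,7) ≡ 8 (mod 11); P is NOT on the curve.

Evaluate F(3, 4, 7) term-by-term (mod 11).
  -X**3 ↦ -1·27·1·1 = -27
  -2*X**2*Y ↦ -2·9·4·1 = -72
  -X**2*Z ↦ -1·9·1·7 = -63
  X*Y**2 ↦ 1·3·16·1 = 48
  -2*X*Y*Z ↦ -2·3·4·7 = -168
  -X*Z**2 ↦ -1·3·1·49 = -147
  -Y**3 ↦ -1·1·64·1 = -64
  -Y**2*Z ↦ -1·1·16·7 = -112
  -2*Y*Z**2 ↦ -2·1·4·49 = -392
  2*Z**3 ↦ 2·1·1·343 = 686
Sum: F(3, 4, 7) = (-27) + (-72) + (-63) + (48) + (-168) + (-147) + (-64) + (-112) + (-392) + (686) = -311.
Reducing mod 11: -311 ≡ 8 (mod 11).
Since F(a, b, c) ≡ 8 ≠ 0 (mod 11), P does NOT lie on the curve.


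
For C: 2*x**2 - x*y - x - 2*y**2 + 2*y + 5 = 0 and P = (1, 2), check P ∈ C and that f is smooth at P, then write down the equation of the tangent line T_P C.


Tangent line at P: x - 7*y + 13 = 0.

Step 1: f(1, 2) = 0, so P lies on C.
Step 2: partial derivatives
  f_x(x, y) = 4*x - y - 1, f_y(x, y) = -x - 4*y + 2.
  f_x(P) = 1, f_y(P) = -7 (gradient nonzero, so P is smooth).
Step 3: tangent line at P: 1·(x − 1) + -7·(y − 2) = 0.
Expanding: x - 7*y + 13 = 0.


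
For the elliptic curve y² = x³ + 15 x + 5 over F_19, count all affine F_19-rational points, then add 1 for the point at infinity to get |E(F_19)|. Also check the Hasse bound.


Affine points = {(0, 9), (0, 10), (2, 9), (2, 10), (3, 1), (3, 18), (6, 8), (6, 11), (7, 4), (7, 15), (11, 0), (16, 3), (16, 16), (17, 9), (17, 10)}; affine count = 15; |E(F_19)| = 16.

Discriminant check: Δ ∝ 4a³ + 27b² = 4·15³ + 27·5² = 4·3375 + 27·25 ≡ 1 (mod 19). Nonzero ⇒ E is nonsingular.
For each x ∈ F_19, compute rhs = x³ + 15·x + 5 mod 19, then count y ∈ F_19 with y² ≡ rhs.
  x = 0: rhs = 5, matching y values: 9, 10 (2 points).
  x = 1: rhs = 2, matching y values: none (0 points).
  x = 2: rhs = 5, matching y values: 9, 10 (2 points).
  x = 3: rhs = 1, matching y values: 1, 18 (2 points).
  x = 4: rhs = 15, matching y values: none (0 points).
  x = 5: rhs = 15, matching y values: none (0 points).
  x = 6: rhs = 7, matching y values: 8, 11 (2 points).
  x = 7: rhs = 16, matching y values: 4, 15 (2 points).
  x = 8: rhs = 10, matching y values: none (0 points).
  x = 9: rhs = 14, matching y values: none (0 points).
  x = 10: rhs = 15, matching y values: none (0 points).
  x = 11: rhs = 0, matching y values: 0 (1 points).
  x = 12: rhs = 13, matching y values: none (0 points).
  x = 13: rhs = 3, matching y values: none (0 points).
  x = 14: rhs = 14, matching y values: none (0 points).
  x = 15: rhs = 14, matching y values: none (0 points).
  x = 16: rhs = 9, matching y values: 3, 16 (2 points).
  x = 17: rhs = 5, matching y values: 9, 10 (2 points).
  x = 18: rhs = 8, matching y values: none (0 points).
Total affine count: 15.
Full point count |E(F_19)| = 15 + 1 = 16.
Hasse bound: |16 − (19+1)| = |-4| = 4 ≤ 2√19 ≈ 8.7178 ✓.


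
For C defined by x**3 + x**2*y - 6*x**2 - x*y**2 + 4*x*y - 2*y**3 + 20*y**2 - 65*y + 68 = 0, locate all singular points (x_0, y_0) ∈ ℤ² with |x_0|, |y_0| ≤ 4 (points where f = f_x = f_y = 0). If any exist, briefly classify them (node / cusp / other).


Singular points: {(1, 3)}; classification: cusp.

Compute partial derivatives:
  f_x = 3*x**2 + 2*x*y - 12*x - y**2 + 4*y.
  f_y = x**2 - 2*x*y + 4*x - 6*y**2 + 40*y - 65.
Scan x_0 ∈ {−4, ..., 4}. For each x_0, f_y(x_0, y) is a polynomial in y; find its integer roots y ∈ {−4, ..., 4}, then test f_x and f at those candidates.
  x = -4: f_y(-4, y) = -6*y**2 + 48*y - 65; no integer root y with |y| ≤ 4.
  x = -3: f_y(-3, y) = -6*y**2 + 46*y - 68; vanishes at y ∈ {2}. (-3, 2): f_x = 55 ≠ 0.
  x = -2: f_y(-2, y) = -6*y**2 + 44*y - 69; no integer root y with |y| ≤ 4.
  x = -1: f_y(-1, y) = -6*y**2 + 42*y - 68; no integer root y with |y| ≤ 4.
  x = 0: f_y(0, y) = -6*y**2 + 40*y - 65; no integer root y with |y| ≤ 4.
  x = 1: f_y(1, y) = -6*y**2 + 38*y - 60; vanishes at y ∈ {3}. (1, 3): f_x = 0, f = 0 — SINGULAR.
  x = 2: f_y(2, y) = -6*y**2 + 36*y - 53; no integer root y with |y| ≤ 4.
  x = 3: f_y(3, y) = -6*y**2 + 34*y - 44; vanishes at y ∈ {2}. (3, 2): f_x = 7 ≠ 0.
  x = 4: f_y(4, y) = -6*y**2 + 32*y - 33; no integer root y with |y| ≤ 4.
Only singular point on the grid: (1, 3).
Classify: substitute x = 1 + u, y = 3 + v and expand: f = u**3 + u**2*v - u*v**2 - 2*v**3 + v**2.
No constant or linear terms (consistent with a singular point). Quadratic part: v**2. Cubic part: u**3 + u**2*v - u*v**2 - 2*v**3.
The quadratic part v**2 is a perfect square, so there is a single (double) tangent line v = 0, i.e. y = 3. Restricting the cubic part to that line (v = 0) leaves u**3 ≠ 0, so f is not divisible by v and the branch is v² ≈ -u**3 to lowest order — this is a cusp.
Classification: cusp.


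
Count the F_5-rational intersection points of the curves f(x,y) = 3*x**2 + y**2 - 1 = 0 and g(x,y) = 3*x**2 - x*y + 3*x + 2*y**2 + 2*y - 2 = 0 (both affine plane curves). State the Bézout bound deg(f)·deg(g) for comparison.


Common zeros: {(3, 2)}; count = 1; Bézout bound = 4.

deg(f) = 2, deg(g) = 2, so Bézout bound = 4.
Scan x ∈ F_5. For each x, list the y ∈ F_5 with f(x, y) ≡ 0 and those with g(x, y) ≡ 0 (mod 5); the common zeros in that column are the intersection.
  x = 0: f ≡ 0 at y ∈ {1, 4}; g ≡ 0 at y ∈ {2}; common: ∅.
  x = 1: f ≡ 0 at y ∈ ∅; g ≡ 0 at y ∈ {3, 4}; common: ∅.
  x = 2: f ≡ 0 at y ∈ {2, 3}; g ≡ 0 at y ∈ ∅; common: ∅.
  x = 3: f ≡ 0 at y ∈ {2, 3}; g ≡ 0 at y ∈ {1, 2}; common: {2}.
  x = 4: f ≡ 0 at y ∈ ∅; g ≡ 0 at y ∈ {3}; common: ∅.
Collecting: common zeros = {(3, 2)}, so the count is 1.
Comparison with the Bézout bound: 1 ≤ 4 = deg(f)·deg(g), as expected for curves with no common component (the affine F_5-count falls short of the bound because intersections may lie at infinity, over extension fields, or carry multiplicity).


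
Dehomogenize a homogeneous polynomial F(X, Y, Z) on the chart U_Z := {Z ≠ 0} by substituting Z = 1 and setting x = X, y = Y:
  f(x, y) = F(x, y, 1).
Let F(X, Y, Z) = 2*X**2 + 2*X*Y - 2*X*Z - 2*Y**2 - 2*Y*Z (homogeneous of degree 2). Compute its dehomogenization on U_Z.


f(x, y) = 2*x**2 + 2*x*y - 2*x - 2*y**2 - 2*y

On U_Z we set Z = 1. Each monomial c·X^i·Y^j·Z^k in F becomes c·x^i·y^j·1^k = c·x^i·y^j.
Substituting Z = 1: F(X, Y, 1) = 2*x**2 + 2*x*y - 2*x - 2*y**2 - 2*y.
Note: deg(f) ≤ deg(F) = 2; strict inequality happens when F is divisible by Z (lost terms).


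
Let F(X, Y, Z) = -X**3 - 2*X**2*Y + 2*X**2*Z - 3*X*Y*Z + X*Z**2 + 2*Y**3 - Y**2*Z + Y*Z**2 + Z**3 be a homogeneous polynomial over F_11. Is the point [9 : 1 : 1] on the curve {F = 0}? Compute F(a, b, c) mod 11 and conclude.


F(9,1,1) ≡ 4 (mod 11); P is NOT on the curve.

Evaluate F(9, 1, 1) term-by-term (mod 11).
  -X**3 ↦ -1·729·1·1 = -729
  -2*X**2*Y ↦ -2·81·1·1 = -162
  2*X**2*Z ↦ 2·81·1·1 = 162
  -3*X*Y*Z ↦ -3·9·1·1 = -27
  X*Z**2 ↦ 1·9·1·1 = 9
  2*Y**3 ↦ 2·1·1·1 = 2
  -Y**2*Z ↦ -1·1·1·1 = -1
  Y*Z**2 ↦ 1·1·1·1 = 1
  Z**3 ↦ 1·1·1·1 = 1
Sum: F(9, 1, 1) = (-729) + (-162) + (162) + (-27) + (9) + (2) + (-1) + (1) + (1) = -744.
Reducing mod 11: -744 ≡ 4 (mod 11).
Since F(a, b, c) ≡ 4 ≠ 0 (mod 11), P does NOT lie on the curve.


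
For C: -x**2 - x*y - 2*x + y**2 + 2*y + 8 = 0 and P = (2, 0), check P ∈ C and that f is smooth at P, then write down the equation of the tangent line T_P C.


Tangent line at P: 12 - 6*x = 0.

Step 1: f(2, 0) = 0, so P lies on C.
Step 2: partial derivatives
  f_x(x, y) = -2*x - y - 2, f_y(x, y) = -x + 2*y + 2.
  f_x(P) = -6, f_y(P) = 0 (gradient nonzero, so P is smooth).
Step 3: tangent line at P: -6·(x − 2) + 0·(y − 0) = 0.
Expanding: 12 - 6*x = 0.


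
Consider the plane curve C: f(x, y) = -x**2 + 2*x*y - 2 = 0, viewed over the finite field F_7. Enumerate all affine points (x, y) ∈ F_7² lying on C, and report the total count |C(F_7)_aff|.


Affine F_7-points: {(1, 5), (2, 5), (3, 3), (4, 4), (5, 2), (6, 2)}; count = 6.

For each of the 49 pairs (x, y) ∈ F_7², evaluate f(x, y) mod 7. Record the zeros.
  x = 0: [0↦5, 1↦5, 2↦5, 3↦5, 4↦5, 5↦5, 6↦5]  zeros at y ∈ ∅
  x = 1: [0↦4, 1↦6, 2↦1, 3↦3, 4↦5, 5↦0, 6↦2]  zeros at y ∈ {5}
  x = 2: [0↦1, 1↦5, 2↦2, 3↦6, 4↦3, 5↦0, 6↦4]  zeros at y ∈ {5}
  x = 3: [0↦3, 1↦2, 2↦1, 3↦0, 4↦6, 5↦5, 6↦4]  zeros at y ∈ {3}
  x = 4: [0↦3, 1↦4, 2↦5, 3↦6, 4↦0, 5↦1, 6↦2]  zeros at y ∈ {4}
  x = 5: [0↦1, 1↦4, 2↦0, 3↦3, 4↦6, 5↦2, 6↦5]  zeros at y ∈ {2}
  x = 6: [0↦4, 1↦2, 2↦0, 3↦5, 4↦3, 5↦1, 6↦6]  zeros at y ∈ {2}
Collecting zeros: affine points = {(1, 5), (2, 5), (3, 3), (4, 4), (5, 2), (6, 2)}.
Total count |C(F_7)_aff| = 6.
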